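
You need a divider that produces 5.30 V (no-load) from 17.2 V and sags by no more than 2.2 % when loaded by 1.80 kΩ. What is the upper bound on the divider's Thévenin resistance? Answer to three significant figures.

R_th ≤ 40.5 Ω

Loading drop = R_th/(R_th + R_L) ≤ 0.0220, so R_th ≤ R_L · ε/(1−ε) = 1.80 kΩ × 0.0220/0.9780 = 40.5 Ω.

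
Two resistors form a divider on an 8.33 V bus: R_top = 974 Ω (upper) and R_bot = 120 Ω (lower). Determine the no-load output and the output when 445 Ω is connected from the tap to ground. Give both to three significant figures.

Unloaded: 0.914 V; loaded: 0.737 V

Open-circuit: V = 8.33 × 120/(974 + 120) = 0.914 V.
With the load, R_bot becomes R_bot‖R_L = 94.51 Ω, so V = 8.33 × 94.51/1069 = 0.737 V.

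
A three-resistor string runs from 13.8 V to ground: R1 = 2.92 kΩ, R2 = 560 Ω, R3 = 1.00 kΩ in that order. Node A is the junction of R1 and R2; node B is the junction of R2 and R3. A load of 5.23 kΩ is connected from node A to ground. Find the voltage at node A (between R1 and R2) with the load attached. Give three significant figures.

V ≈ 4.02 V

Below node A the series string R2+R3 = 1560 Ω sits in parallel with the 5230 Ω load: 1202 Ω.
V_A = 13.8 × 1202/(2920 + 1202) = 4.02 V.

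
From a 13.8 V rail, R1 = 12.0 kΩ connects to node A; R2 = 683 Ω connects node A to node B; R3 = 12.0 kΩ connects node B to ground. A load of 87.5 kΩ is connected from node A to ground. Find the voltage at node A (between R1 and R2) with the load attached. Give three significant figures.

Below node A the series string R2+R3 = 12680 Ω sits in parallel with the 87500 Ω load: 11080 Ω.
V_A = 13.8 × 11080/(12000 + 11080) = 6.62 V.

V ≈ 6.62 V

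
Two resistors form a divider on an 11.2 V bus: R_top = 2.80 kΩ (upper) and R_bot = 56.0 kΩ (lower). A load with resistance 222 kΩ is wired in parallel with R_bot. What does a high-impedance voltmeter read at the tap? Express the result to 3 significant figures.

The load sits in parallel with R_bot: R_bot‖R_L = (56.0 × 222) / (56.0 + 222) = 44.72 kΩ.
V_out = 11.2 × 44.72 / (2.80 + 44.72) = 11.2 × 44.72/47.52 = 10.5 V.

V_out ≈ 10.5 V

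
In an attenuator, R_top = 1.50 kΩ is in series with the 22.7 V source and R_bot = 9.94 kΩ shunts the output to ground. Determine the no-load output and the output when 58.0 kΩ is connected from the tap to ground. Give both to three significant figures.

Unloaded: 19.7 V; loaded: 19.3 V

Open-circuit: V = 22.7 × 9.94/(1.50 + 9.94) = 19.7 V.
With the load, R_bot becomes R_bot‖R_L = 8.486 kΩ, so V = 22.7 × 8.486/9.986 = 19.3 V.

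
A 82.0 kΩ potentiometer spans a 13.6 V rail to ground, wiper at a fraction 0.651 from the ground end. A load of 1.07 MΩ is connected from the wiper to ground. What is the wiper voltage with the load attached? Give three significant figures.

V ≈ 8.70 V

The wiper splits the pot into (1−α)R = 28.62 kΩ above and αR = 53.38 kΩ below.
Lower section ‖ load = 50.85 kΩ.
V_wiper = 13.6 × 50.85/(28.62 + 50.85) = 8.70 V.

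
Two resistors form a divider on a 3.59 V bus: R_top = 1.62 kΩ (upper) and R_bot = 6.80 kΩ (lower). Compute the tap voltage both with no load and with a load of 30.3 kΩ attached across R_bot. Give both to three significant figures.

Unloaded: 2.90 V; loaded: 2.78 V

Open-circuit: V = 3.59 × 6.80/(1.62 + 6.80) = 2.90 V.
With the load, R_bot becomes R_bot‖R_L = 5.554 kΩ, so V = 3.59 × 5.554/7.174 = 2.78 V.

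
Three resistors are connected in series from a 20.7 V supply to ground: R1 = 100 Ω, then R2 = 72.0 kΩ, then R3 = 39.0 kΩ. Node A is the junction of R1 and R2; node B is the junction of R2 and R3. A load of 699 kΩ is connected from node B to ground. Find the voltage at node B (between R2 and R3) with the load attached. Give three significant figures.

V ≈ 7.01 V

At node B, R3 is in parallel with the load: R3‖R_L = 36940 Ω.
Below node A the resistance is R2 + (R3‖R_L) = 108900 Ω, so V_A = 20.7 × 108900/109000 = 20.68 V.
Then V_B = V_A × (R3‖R_L)/(R2 + R3‖R_L) = 20.68 × 36940/108900 = 7.01 V.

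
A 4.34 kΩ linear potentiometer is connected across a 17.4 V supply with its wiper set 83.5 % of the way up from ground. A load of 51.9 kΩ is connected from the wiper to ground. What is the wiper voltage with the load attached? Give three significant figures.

V ≈ 14.4 V

The wiper splits the pot into (1−α)R = 716.1 Ω above and αR = 3624 Ω below.
Lower section ‖ load = 3387 Ω.
V_wiper = 17.4 × 3387/(716.1 + 3387) = 14.4 V.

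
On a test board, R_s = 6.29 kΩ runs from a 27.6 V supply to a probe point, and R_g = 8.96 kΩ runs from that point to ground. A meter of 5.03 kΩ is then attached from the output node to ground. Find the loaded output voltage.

The load sits in parallel with R_g: R_g‖R_L = (8.96 × 5.03) / (8.96 + 5.03) = 3.222 kΩ.
V_out = 27.6 × 3.222 / (6.29 + 3.222) = 27.6 × 3.222/9.512 = 9.35 V.

V_out ≈ 9.35 V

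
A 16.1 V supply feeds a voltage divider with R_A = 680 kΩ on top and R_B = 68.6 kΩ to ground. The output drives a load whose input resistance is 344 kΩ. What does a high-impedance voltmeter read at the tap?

V_out ≈ 1.25 V

The load sits in parallel with R_B: R_B‖R_L = (68.6 × 344) / (68.6 + 344) = 57.19 kΩ.
V_out = 16.1 × 57.19 / (680 + 57.19) = 16.1 × 57.19/737.2 = 1.25 V.
(Unloaded it would have been 1.48 V.)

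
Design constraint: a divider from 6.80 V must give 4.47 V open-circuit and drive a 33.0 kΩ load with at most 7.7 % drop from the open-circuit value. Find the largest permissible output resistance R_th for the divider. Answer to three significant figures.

R_th ≤ 2.75 kΩ

Loading drop = R_th/(R_th + R_L) ≤ 0.0770, so R_th ≤ R_L · ε/(1−ε) = 33.0 kΩ × 0.0770/0.9230 = 2.75 kΩ.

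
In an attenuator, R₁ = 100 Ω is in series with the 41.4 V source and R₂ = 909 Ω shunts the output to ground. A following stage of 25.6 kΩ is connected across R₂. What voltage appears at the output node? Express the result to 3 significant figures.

V_out ≈ 37.2 V

The load sits in parallel with R₂: R₂‖R_L = (909 × 25600) / (909 + 25600) = 877.8 Ω.
V_out = 41.4 × 877.8 / (100 + 877.8) = 41.4 × 877.8/977.8 = 37.2 V.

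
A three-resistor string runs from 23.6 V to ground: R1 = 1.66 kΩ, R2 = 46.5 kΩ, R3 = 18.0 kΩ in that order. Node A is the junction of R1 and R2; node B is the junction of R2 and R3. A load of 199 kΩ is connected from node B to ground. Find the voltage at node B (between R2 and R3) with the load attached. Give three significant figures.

At node B, R3 is in parallel with the load: R3‖R_L = 16.51 kΩ.
Below node A the resistance is R2 + (R3‖R_L) = 63.01 kΩ, so V_A = 23.6 × 63.01/64.67 = 22.99 V.
Then V_B = V_A × (R3‖R_L)/(R2 + R3‖R_L) = 22.99 × 16.51/63.01 = 6.02 V.

V ≈ 6.02 V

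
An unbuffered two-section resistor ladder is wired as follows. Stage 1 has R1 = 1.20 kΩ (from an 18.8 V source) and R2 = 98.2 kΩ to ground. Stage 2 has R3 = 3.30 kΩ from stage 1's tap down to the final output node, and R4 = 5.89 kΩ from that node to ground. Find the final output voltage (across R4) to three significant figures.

Stage 2 presents R3+R4 = 9.190 kΩ as a load on stage 1's tap.
Stage 1's lower leg becomes R2‖(R3+R4) = 8.404 kΩ, so V_mid = 18.8 × 8.404/9.604 = 16.45 V.
Stage 2 is itself unloaded: V_out = V_mid × R4/(R3+R4) = 16.45 × 5.89/9.190 = 10.5 V.

V_out ≈ 10.5 V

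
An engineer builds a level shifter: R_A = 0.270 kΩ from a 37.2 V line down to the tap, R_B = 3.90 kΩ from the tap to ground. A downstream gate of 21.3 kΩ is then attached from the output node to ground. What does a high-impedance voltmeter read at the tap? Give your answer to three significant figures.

The load sits in parallel with R_B: R_B‖R_L = (3900 × 21300) / (3900 + 21300) = 3296 Ω.
V_out = 37.2 × 3296 / (270 + 3296) = 37.2 × 3296/3566 = 34.4 V.
(Unloaded it would have been 34.8 V.)

V_out ≈ 34.4 V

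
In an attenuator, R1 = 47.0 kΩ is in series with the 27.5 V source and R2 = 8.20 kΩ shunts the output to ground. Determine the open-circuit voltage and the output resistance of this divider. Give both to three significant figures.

V_th is the open-circuit tap voltage: 27.5 × 8.20/(47.0 + 8.20) = 4.09 V.
With the supply zeroed, R1 and R2 appear in parallel from the tap: R_th = R1‖R2 = (47.0 × 8.20)/55.20 = 6.98 kΩ.

V_th = 4.09 V, R_th = 6.98 kΩ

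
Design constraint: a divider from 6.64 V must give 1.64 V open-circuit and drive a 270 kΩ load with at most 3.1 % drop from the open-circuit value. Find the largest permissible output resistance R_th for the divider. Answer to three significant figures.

R_th ≤ 8.64 kΩ

Loading drop = R_th/(R_th + R_L) ≤ 0.0310, so R_th ≤ R_L · ε/(1−ε) = 270 kΩ × 0.0310/0.9690 = 8.64 kΩ.
(Any R1, R2 with R2/(R1+R2) = 0.247 and R1‖R2 ≤ 8.64 kΩ will meet the spec.)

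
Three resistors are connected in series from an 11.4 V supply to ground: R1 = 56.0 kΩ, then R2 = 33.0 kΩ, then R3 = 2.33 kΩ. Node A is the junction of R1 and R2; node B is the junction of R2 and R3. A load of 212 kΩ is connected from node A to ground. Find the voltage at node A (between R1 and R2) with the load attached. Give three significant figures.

Below node A the series string R2+R3 = 35.33 kΩ sits in parallel with the 212 kΩ load: 30.28 kΩ.
V_A = 11.4 × 30.28/(56.0 + 30.28) = 4.00 V.

V ≈ 4.00 V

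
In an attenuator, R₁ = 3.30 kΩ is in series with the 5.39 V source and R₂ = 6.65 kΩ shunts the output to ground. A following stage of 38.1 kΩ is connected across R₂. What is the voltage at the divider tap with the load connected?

V_out ≈ 3.41 V

The load sits in parallel with R₂: R₂‖R_L = (6.65 × 38.1) / (6.65 + 38.1) = 5.662 kΩ.
V_out = 5.39 × 5.662 / (3.30 + 5.662) = 5.39 × 5.662/8.962 = 3.41 V.
(Unloaded it would have been 3.60 V.)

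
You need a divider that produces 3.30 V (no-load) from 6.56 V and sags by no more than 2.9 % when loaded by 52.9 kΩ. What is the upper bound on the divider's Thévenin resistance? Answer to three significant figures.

Loading drop = R_th/(R_th + R_L) ≤ 0.0290, so R_th ≤ R_L · ε/(1−ε) = 52.9 kΩ × 0.0290/0.9710 = 1.58 kΩ.
(Any R1, R2 with R2/(R1+R2) = 0.503 and R1‖R2 ≤ 1.58 kΩ will meet the spec.)

R_th ≤ 1.58 kΩ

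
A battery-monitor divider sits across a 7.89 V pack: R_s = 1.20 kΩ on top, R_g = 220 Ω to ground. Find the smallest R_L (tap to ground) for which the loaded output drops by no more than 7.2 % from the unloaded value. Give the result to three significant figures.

R_L(min) ≈ 2.40 kΩ

Output resistance R_th = R_s‖R_g = (1200 × 220)/1420 = 185.9 Ω.
The fractional drop is R_th/(R_th + R_L); requiring this ≤ 0.0720 gives R_L ≥ R_th(1/0.0720 − 1) = 185.9 × 12.89 = 2.40 kΩ.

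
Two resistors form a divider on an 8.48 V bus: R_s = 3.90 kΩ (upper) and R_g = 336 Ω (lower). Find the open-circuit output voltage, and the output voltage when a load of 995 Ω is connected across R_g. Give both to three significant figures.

Open-circuit: V = 8.48 × 336/(3900 + 336) = 0.673 V.
With the load, R_g becomes R_g‖R_L = 251.2 Ω, so V = 8.48 × 251.2/4151 = 0.513 V.

Unloaded: 0.673 V; loaded: 0.513 V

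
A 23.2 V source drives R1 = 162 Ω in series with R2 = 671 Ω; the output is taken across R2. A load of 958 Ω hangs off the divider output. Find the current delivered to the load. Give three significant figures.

R2‖R_L = 394.6 Ω; V_out = 23.2 × 394.6/556.6 = 16.45 V.
I_L = V_out / R_L = 16.45 / 958 Ω = 17.2 mA.

I_L ≈ 17.2 mA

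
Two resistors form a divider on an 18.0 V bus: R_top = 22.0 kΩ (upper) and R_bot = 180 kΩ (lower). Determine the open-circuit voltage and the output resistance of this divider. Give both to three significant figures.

V_th = 16.0 V, R_th = 19.6 kΩ

V_th is the open-circuit tap voltage: 18.0 × 180/(22.0 + 180) = 16.0 V.
With the supply zeroed, R_top and R_bot appear in parallel from the tap: R_th = R_top‖R_bot = (22.0 × 180)/202.0 = 19.6 kΩ.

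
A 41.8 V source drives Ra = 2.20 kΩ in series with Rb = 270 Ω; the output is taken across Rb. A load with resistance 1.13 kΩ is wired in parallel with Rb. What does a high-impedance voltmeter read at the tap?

The load sits in parallel with Rb: Rb‖R_L = (270 × 1130) / (270 + 1130) = 217.9 Ω.
V_out = 41.8 × 217.9 / (2200 + 217.9) = 41.8 × 217.9/2418 = 3.77 V.
(Unloaded it would have been 4.57 V.)

V_out ≈ 3.77 V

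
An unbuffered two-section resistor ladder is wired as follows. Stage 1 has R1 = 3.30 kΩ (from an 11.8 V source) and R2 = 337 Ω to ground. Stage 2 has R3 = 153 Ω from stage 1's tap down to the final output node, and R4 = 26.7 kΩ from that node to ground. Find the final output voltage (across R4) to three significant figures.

Stage 2 presents R3+R4 = 26850 Ω as a load on stage 1's tap.
Stage 1's lower leg becomes R2‖(R3+R4) = 332.8 Ω, so V_mid = 11.8 × 332.8/3633 = 1.081 V.
Stage 2 is itself unloaded: V_out = V_mid × R4/(R3+R4) = 1.081 × 26700/26850 = 1.07 V.

V_out ≈ 1.07 V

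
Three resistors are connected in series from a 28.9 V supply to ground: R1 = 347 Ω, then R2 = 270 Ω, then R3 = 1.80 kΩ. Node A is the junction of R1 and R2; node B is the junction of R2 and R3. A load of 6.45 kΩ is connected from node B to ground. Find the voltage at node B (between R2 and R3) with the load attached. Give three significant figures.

At node B, R3 is in parallel with the load: R3‖R_L = 1407 Ω.
Below node A the resistance is R2 + (R3‖R_L) = 1677 Ω, so V_A = 28.9 × 1677/2024 = 23.95 V.
Then V_B = V_A × (R3‖R_L)/(R2 + R3‖R_L) = 23.95 × 1407/1677 = 20.1 V.

V ≈ 20.1 V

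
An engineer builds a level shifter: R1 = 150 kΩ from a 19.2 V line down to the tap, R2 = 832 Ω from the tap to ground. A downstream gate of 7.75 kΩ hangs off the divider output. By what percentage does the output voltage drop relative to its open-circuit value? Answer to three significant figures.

9.65 %

The divider's output (Thévenin) resistance is R1‖R2 = 827.4 Ω.
Fractional drop under load = R_th/(R_th + R_L) = 827.4 / (827.4 + 7750) = 0.09646.
So the output falls by 9.65 %.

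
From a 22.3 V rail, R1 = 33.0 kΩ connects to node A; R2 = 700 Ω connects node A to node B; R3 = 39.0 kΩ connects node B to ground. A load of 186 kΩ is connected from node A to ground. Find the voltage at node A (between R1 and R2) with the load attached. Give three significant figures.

V ≈ 11.1 V

Below node A the series string R2+R3 = 39700 Ω sits in parallel with the 186000 Ω load: 32720 Ω.
V_A = 22.3 × 32720/(33000 + 32720) = 11.1 V.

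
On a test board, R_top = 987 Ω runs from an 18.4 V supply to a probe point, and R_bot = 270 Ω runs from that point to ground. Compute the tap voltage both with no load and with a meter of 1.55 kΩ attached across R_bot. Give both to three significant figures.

Unloaded: 3.95 V; loaded: 3.48 V

Open-circuit: V = 18.4 × 270/(987 + 270) = 3.95 V.
With the load, R_bot becomes R_bot‖R_L = 229.9 Ω, so V = 18.4 × 229.9/1217 = 3.48 V.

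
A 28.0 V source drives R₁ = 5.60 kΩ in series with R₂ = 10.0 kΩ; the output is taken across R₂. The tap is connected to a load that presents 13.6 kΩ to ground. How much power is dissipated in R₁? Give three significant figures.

P ≈ 34.0 mW

Total resistance from the source is R₁ + (R₂‖R_L) = 11.36 kΩ, so I = 28.0/11.36 kΩ = 2.464 mA.
P = I²·R₁ = (2.464 mA)² × 5.60 kΩ = 34.0 mW.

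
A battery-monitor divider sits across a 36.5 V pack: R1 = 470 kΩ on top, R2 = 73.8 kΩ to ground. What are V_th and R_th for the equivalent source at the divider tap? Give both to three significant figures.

V_th = 4.95 V, R_th = 63.8 kΩ

V_th is the open-circuit tap voltage: 36.5 × 73.8/(470 + 73.8) = 4.95 V.
With the supply zeroed, R1 and R2 appear in parallel from the tap: R_th = R1‖R2 = (470 × 73.8)/543.8 = 63.8 kΩ.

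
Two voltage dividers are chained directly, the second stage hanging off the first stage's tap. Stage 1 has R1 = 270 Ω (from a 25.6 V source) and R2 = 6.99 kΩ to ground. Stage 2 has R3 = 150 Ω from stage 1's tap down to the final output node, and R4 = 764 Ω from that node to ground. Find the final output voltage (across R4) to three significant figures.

Stage 2 presents R3+R4 = 914.0 Ω as a load on stage 1's tap.
Stage 1's lower leg becomes R2‖(R3+R4) = 808.3 Ω, so V_mid = 25.6 × 808.3/1078 = 19.19 V.
Stage 2 is itself unloaded: V_out = V_mid × R4/(R3+R4) = 19.19 × 764/914.0 = 16.0 V.

V_out ≈ 16.0 V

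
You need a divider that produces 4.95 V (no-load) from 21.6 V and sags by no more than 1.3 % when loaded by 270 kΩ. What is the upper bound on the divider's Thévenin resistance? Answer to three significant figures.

R_th ≤ 3.56 kΩ

Loading drop = R_th/(R_th + R_L) ≤ 0.0130, so R_th ≤ R_L · ε/(1−ε) = 270 kΩ × 0.0130/0.9870 = 3.56 kΩ.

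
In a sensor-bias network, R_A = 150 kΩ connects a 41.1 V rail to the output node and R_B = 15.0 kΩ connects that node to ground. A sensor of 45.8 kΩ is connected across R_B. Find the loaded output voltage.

V_out ≈ 2.88 V

The load sits in parallel with R_B: R_B‖R_L = (15.0 × 45.8) / (15.0 + 45.8) = 11.30 kΩ.
V_out = 41.1 × 11.30 / (150 + 11.30) = 41.1 × 11.30/161.3 = 2.88 V.
(Unloaded it would have been 3.74 V.)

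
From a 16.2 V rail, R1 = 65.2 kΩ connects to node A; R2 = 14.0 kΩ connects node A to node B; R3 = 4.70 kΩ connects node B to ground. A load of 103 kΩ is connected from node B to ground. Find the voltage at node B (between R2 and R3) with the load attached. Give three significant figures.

V ≈ 0.870 V

At node B, R3 is in parallel with the load: R3‖R_L = 4.495 kΩ.
Below node A the resistance is R2 + (R3‖R_L) = 18.49 kΩ, so V_A = 16.2 × 18.49/83.69 = 3.580 V.
Then V_B = V_A × (R3‖R_L)/(R2 + R3‖R_L) = 3.580 × 4.495/18.49 = 0.870 V.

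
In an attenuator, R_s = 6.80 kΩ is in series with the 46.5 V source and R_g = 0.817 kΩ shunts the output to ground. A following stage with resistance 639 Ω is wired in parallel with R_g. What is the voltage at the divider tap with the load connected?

V_out ≈ 2.33 V

The load sits in parallel with R_g: R_g‖R_L = (817 × 639) / (817 + 639) = 358.6 Ω.
V_out = 46.5 × 358.6 / (6800 + 358.6) = 46.5 × 358.6/7159 = 2.33 V.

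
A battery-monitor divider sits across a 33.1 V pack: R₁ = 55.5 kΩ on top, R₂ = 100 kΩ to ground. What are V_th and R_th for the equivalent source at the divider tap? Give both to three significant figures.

V_th is the open-circuit tap voltage: 33.1 × 100/(55.5 + 100) = 21.3 V.
With the supply zeroed, R₁ and R₂ appear in parallel from the tap: R_th = R₁‖R₂ = (55.5 × 100)/155.5 = 35.7 kΩ.

V_th = 21.3 V, R_th = 35.7 kΩ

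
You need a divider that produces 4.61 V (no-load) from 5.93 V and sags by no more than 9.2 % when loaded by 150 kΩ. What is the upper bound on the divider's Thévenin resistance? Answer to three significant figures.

Loading drop = R_th/(R_th + R_L) ≤ 0.0920, so R_th ≤ R_L · ε/(1−ε) = 150 kΩ × 0.0920/0.9080 = 15.2 kΩ.

R_th ≤ 15.2 kΩ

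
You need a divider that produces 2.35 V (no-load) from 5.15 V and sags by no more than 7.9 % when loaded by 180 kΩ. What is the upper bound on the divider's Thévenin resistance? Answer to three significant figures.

Loading drop = R_th/(R_th + R_L) ≤ 0.0790, so R_th ≤ R_L · ε/(1−ε) = 180 kΩ × 0.0790/0.9210 = 15.4 kΩ.
(Any R1, R2 with R2/(R1+R2) = 0.456 and R1‖R2 ≤ 15.4 kΩ will meet the spec.)

R_th ≤ 15.4 kΩ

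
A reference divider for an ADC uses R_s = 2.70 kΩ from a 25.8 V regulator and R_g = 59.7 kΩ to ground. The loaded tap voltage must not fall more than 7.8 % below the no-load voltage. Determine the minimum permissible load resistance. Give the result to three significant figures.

Output resistance R_th = R_s‖R_g = (2.70 × 59.7)/62.40 = 2.583 kΩ.
The fractional drop is R_th/(R_th + R_L); requiring this ≤ 0.0780 gives R_L ≥ R_th(1/0.0780 − 1) = 2.583 × 11.82 = 30.5 kΩ.

R_L(min) ≈ 30.5 kΩ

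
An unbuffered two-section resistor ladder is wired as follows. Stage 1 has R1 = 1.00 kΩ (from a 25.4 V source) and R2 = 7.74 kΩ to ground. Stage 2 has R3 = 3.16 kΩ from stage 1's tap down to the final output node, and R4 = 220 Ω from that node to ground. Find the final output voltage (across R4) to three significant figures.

Stage 2 presents R3+R4 = 3380 Ω as a load on stage 1's tap.
Stage 1's lower leg becomes R2‖(R3+R4) = 2353 Ω, so V_mid = 25.4 × 2353/3353 = 17.82 V.
Stage 2 is itself unloaded: V_out = V_mid × R4/(R3+R4) = 17.82 × 220/3380 = 1.16 V.

V_out ≈ 1.16 V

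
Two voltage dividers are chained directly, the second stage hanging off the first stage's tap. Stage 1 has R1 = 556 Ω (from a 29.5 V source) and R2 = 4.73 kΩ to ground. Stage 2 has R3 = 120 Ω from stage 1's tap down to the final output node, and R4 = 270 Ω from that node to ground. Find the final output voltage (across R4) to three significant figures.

Stage 2 presents R3+R4 = 390.0 Ω as a load on stage 1's tap.
Stage 1's lower leg becomes R2‖(R3+R4) = 360.3 Ω, so V_mid = 29.5 × 360.3/916.3 = 11.60 V.
Stage 2 is itself unloaded: V_out = V_mid × R4/(R3+R4) = 11.60 × 270/390.0 = 8.03 V.

V_out ≈ 8.03 V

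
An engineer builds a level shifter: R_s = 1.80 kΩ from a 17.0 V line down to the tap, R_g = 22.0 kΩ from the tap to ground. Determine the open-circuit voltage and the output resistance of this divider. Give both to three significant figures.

V_th = 15.7 V, R_th = 1.66 kΩ

V_th is the open-circuit tap voltage: 17.0 × 22.0/(1.80 + 22.0) = 15.7 V.
With the supply zeroed, R_s and R_g appear in parallel from the tap: R_th = R_s‖R_g = (1.80 × 22.0)/23.80 = 1.66 kΩ.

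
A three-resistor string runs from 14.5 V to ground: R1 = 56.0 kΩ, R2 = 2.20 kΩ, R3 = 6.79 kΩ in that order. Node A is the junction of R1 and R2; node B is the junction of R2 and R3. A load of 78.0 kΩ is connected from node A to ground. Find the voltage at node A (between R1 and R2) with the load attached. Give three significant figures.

V ≈ 1.82 V

Below node A the series string R2+R3 = 8.990 kΩ sits in parallel with the 78.0 kΩ load: 8.061 kΩ.
V_A = 14.5 × 8.061/(56.0 + 8.061) = 1.82 V.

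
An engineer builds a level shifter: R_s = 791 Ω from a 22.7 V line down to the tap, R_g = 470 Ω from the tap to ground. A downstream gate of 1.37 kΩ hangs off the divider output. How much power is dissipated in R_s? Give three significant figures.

Total resistance from the source is R_s + (R_g‖R_L) = 1141 Ω, so I = 22.7/1141 Ω = 19.90 mA.
P = I²·R_s = (19.90 mA)² × 791 Ω = 313 mW.

P ≈ 313 mW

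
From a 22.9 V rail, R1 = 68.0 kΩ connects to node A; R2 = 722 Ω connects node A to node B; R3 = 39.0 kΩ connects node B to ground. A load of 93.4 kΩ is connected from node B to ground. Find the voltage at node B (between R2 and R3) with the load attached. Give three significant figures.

V ≈ 6.55 V

At node B, R3 is in parallel with the load: R3‖R_L = 27510 Ω.
Below node A the resistance is R2 + (R3‖R_L) = 28230 Ω, so V_A = 22.9 × 28230/96230 = 6.719 V.
Then V_B = V_A × (R3‖R_L)/(R2 + R3‖R_L) = 6.719 × 27510/28230 = 6.55 V.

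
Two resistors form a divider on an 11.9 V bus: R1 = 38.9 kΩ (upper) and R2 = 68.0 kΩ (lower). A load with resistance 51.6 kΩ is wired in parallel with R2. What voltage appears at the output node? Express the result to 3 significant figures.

V_out ≈ 5.12 V

The load sits in parallel with R2: R2‖R_L = (68.0 × 51.6) / (68.0 + 51.6) = 29.34 kΩ.
V_out = 11.9 × 29.34 / (38.9 + 29.34) = 11.9 × 29.34/68.24 = 5.12 V.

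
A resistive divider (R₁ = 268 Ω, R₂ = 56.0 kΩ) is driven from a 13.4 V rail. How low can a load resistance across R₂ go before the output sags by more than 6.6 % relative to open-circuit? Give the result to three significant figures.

R_L(min) ≈ 3.77 kΩ

Output resistance R_th = R₁‖R₂ = (268 × 56000)/56270 = 266.7 Ω.
The fractional drop is R_th/(R_th + R_L); requiring this ≤ 0.0660 gives R_L ≥ R_th(1/0.0660 − 1) = 266.7 × 14.15 = 3.77 kΩ.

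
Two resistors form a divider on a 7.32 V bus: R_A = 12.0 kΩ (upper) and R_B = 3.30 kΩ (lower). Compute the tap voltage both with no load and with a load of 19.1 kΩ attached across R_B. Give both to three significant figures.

Unloaded: 1.58 V; loaded: 1.39 V

Open-circuit: V = 7.32 × 3.30/(12.0 + 3.30) = 1.58 V.
With the load, R_B becomes R_B‖R_L = 2.814 kΩ, so V = 7.32 × 2.814/14.81 = 1.39 V.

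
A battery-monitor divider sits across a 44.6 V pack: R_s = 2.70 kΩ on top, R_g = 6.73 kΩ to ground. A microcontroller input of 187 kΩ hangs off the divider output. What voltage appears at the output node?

V_out ≈ 31.5 V

The load sits in parallel with R_g: R_g‖R_L = (6.73 × 187) / (6.73 + 187) = 6.496 kΩ.
V_out = 44.6 × 6.496 / (2.70 + 6.496) = 44.6 × 6.496/9.196 = 31.5 V.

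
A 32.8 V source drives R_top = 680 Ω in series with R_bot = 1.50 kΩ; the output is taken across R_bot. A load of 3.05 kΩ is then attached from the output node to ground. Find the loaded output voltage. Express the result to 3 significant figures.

V_out ≈ 19.6 V

The load sits in parallel with R_bot: R_bot‖R_L = (1500 × 3050) / (1500 + 3050) = 1005 Ω.
V_out = 32.8 × 1005 / (680 + 1005) = 32.8 × 1005/1685 = 19.6 V.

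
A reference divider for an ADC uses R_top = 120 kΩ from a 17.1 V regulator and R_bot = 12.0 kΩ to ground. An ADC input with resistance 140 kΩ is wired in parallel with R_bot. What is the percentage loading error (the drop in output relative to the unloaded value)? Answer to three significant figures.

7.23 %

The divider's output (Thévenin) resistance is R_top‖R_bot = 10.91 kΩ.
Fractional drop under load = R_th/(R_th + R_L) = 10.91 / (10.91 + 140) = 0.07229.
So the output falls by 7.23 %.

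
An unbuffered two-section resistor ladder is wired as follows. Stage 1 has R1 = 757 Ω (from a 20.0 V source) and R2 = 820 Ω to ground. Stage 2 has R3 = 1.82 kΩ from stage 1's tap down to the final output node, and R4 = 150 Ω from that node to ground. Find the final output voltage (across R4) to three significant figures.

Stage 2 presents R3+R4 = 1970 Ω as a load on stage 1's tap.
Stage 1's lower leg becomes R2‖(R3+R4) = 579.0 Ω, so V_mid = 20.0 × 579.0/1336 = 8.668 V.
Stage 2 is itself unloaded: V_out = V_mid × R4/(R3+R4) = 8.668 × 150/1970 = 0.660 V.

V_out ≈ 0.660 V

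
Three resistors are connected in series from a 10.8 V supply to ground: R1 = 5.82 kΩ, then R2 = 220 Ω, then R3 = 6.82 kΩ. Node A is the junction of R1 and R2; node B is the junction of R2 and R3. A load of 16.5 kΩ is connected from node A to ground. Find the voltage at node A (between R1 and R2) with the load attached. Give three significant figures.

V ≈ 4.96 V

Below node A the series string R2+R3 = 7040 Ω sits in parallel with the 16500 Ω load: 4935 Ω.
V_A = 10.8 × 4935/(5820 + 4935) = 4.96 V.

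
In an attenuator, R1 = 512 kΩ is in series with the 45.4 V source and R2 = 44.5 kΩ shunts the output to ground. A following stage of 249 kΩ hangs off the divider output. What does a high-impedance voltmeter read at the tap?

The load sits in parallel with R2: R2‖R_L = (44.5 × 249) / (44.5 + 249) = 37.75 kΩ.
V_out = 45.4 × 37.75 / (512 + 37.75) = 45.4 × 37.75/549.8 = 3.12 V.
(Unloaded it would have been 3.63 V.)

V_out ≈ 3.12 V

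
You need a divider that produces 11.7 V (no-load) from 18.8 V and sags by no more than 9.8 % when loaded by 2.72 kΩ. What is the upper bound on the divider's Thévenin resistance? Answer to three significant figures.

R_th ≤ 296 Ω

Loading drop = R_th/(R_th + R_L) ≤ 0.0980, so R_th ≤ R_L · ε/(1−ε) = 2.72 kΩ × 0.0980/0.9020 = 296 Ω.
(Any R1, R2 with R2/(R1+R2) = 0.622 and R1‖R2 ≤ 296 Ω will meet the spec.)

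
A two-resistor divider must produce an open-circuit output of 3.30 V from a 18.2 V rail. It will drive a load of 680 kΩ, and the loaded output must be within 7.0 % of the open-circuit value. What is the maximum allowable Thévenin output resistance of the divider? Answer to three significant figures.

R_th ≤ 51.2 kΩ

Loading drop = R_th/(R_th + R_L) ≤ 0.0700, so R_th ≤ R_L · ε/(1−ε) = 680 kΩ × 0.0700/0.9300 = 51.2 kΩ.
(Any R1, R2 with R2/(R1+R2) = 0.181 and R1‖R2 ≤ 51.2 kΩ will meet the spec.)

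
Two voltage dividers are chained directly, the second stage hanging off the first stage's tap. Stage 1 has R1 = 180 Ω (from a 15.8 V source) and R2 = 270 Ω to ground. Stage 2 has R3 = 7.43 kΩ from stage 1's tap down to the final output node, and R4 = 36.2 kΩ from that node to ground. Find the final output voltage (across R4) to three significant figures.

V_out ≈ 7.85 V

Stage 2 presents R3+R4 = 43630 Ω as a load on stage 1's tap.
Stage 1's lower leg becomes R2‖(R3+R4) = 268.3 Ω, so V_mid = 15.8 × 268.3/448.3 = 9.457 V.
Stage 2 is itself unloaded: V_out = V_mid × R4/(R3+R4) = 9.457 × 36200/43630 = 7.85 V.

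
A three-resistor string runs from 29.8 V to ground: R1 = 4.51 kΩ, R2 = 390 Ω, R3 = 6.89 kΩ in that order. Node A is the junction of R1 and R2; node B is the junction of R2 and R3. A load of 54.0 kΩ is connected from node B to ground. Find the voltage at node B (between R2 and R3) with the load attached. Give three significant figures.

At node B, R3 is in parallel with the load: R3‖R_L = 6110 Ω.
Below node A the resistance is R2 + (R3‖R_L) = 6500 Ω, so V_A = 29.8 × 6500/11010 = 17.59 V.
Then V_B = V_A × (R3‖R_L)/(R2 + R3‖R_L) = 17.59 × 6110/6500 = 16.5 V.

V ≈ 16.5 V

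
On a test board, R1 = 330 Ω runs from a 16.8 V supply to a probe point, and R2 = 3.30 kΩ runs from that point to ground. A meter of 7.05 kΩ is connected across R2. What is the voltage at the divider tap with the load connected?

V_out ≈ 14.6 V

The load sits in parallel with R2: R2‖R_L = (3300 × 7050) / (3300 + 7050) = 2248 Ω.
V_out = 16.8 × 2248 / (330 + 2248) = 16.8 × 2248/2578 = 14.6 V.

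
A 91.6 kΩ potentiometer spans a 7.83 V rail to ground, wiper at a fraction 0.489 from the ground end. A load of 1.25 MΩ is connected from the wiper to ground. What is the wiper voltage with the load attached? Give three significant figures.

V ≈ 3.76 V

The wiper splits the pot into (1−α)R = 46.81 kΩ above and αR = 44.79 kΩ below.
Lower section ‖ load = 43.24 kΩ.
V_wiper = 7.83 × 43.24/(46.81 + 43.24) = 3.76 V.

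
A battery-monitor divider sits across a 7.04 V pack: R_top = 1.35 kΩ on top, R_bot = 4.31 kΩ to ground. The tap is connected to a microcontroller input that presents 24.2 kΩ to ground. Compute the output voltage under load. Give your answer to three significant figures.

V_out ≈ 5.14 V

The load sits in parallel with R_bot: R_bot‖R_L = (4.31 × 24.2) / (4.31 + 24.2) = 3.658 kΩ.
V_out = 7.04 × 3.658 / (1.35 + 3.658) = 7.04 × 3.658/5.008 = 5.14 V.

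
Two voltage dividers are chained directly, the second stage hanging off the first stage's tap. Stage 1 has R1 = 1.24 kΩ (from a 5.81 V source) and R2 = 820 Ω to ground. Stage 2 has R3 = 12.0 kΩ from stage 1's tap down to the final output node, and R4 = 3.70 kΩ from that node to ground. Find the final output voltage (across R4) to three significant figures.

V_out ≈ 0.528 V

Stage 2 presents R3+R4 = 15700 Ω as a load on stage 1's tap.
Stage 1's lower leg becomes R2‖(R3+R4) = 779.3 Ω, so V_mid = 5.81 × 779.3/2019 = 2.242 V.
Stage 2 is itself unloaded: V_out = V_mid × R4/(R3+R4) = 2.242 × 3700/15700 = 0.528 V.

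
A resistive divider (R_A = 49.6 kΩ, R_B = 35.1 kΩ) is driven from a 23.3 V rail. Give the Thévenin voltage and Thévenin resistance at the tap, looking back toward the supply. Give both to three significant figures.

V_th is the open-circuit tap voltage: 23.3 × 35.1/(49.6 + 35.1) = 9.66 V.
With the supply zeroed, R_A and R_B appear in parallel from the tap: R_th = R_A‖R_B = (49.6 × 35.1)/84.70 = 20.6 kΩ.

V_th = 9.66 V, R_th = 20.6 kΩ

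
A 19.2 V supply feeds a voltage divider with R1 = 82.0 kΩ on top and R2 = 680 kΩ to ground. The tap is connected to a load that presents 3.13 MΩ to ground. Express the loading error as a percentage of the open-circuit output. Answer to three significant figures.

2.28 %

The divider's output (Thévenin) resistance is R1‖R2 = 73.18 kΩ.
Fractional drop under load = R_th/(R_th + R_L) = 73.18 / (73.18 + 3130) = 0.02284.
So the output falls by 2.28 %.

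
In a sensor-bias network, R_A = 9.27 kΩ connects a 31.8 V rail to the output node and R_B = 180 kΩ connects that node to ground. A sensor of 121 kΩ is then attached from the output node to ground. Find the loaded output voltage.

V_out ≈ 28.2 V

The load sits in parallel with R_B: R_B‖R_L = (180 × 121) / (180 + 121) = 72.36 kΩ.
V_out = 31.8 × 72.36 / (9.27 + 72.36) = 31.8 × 72.36/81.63 = 28.2 V.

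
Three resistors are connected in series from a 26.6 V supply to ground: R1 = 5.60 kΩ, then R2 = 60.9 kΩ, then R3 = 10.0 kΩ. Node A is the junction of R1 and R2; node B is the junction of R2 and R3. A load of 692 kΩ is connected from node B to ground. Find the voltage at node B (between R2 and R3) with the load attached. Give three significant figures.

V ≈ 3.43 V

At node B, R3 is in parallel with the load: R3‖R_L = 9.858 kΩ.
Below node A the resistance is R2 + (R3‖R_L) = 70.76 kΩ, so V_A = 26.6 × 70.76/76.36 = 24.65 V.
Then V_B = V_A × (R3‖R_L)/(R2 + R3‖R_L) = 24.65 × 9.858/70.76 = 3.43 V.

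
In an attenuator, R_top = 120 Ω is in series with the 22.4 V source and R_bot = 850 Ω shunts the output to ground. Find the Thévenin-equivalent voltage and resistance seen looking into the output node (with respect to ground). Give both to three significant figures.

V_th is the open-circuit tap voltage: 22.4 × 850/(120 + 850) = 19.6 V.
With the supply zeroed, R_top and R_bot appear in parallel from the tap: R_th = R_top‖R_bot = (120 × 850)/970.0 = 105 Ω.

V_th = 19.6 V, R_th = 105 Ω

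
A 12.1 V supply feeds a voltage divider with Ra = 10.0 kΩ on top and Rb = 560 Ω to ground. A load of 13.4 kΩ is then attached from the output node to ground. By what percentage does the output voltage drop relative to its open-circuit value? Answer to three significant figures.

3.81 %

The divider's output (Thévenin) resistance is Ra‖Rb = 530.3 Ω.
Fractional drop under load = R_th/(R_th + R_L) = 530.3 / (530.3 + 13400) = 0.03807.
So the output falls by 3.81 %.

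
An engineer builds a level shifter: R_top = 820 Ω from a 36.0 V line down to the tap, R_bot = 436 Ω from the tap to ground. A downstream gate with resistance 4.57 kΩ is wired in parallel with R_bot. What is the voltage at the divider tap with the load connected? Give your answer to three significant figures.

The load sits in parallel with R_bot: R_bot‖R_L = (436 × 4570) / (436 + 4570) = 398.0 Ω.
V_out = 36.0 × 398.0 / (820 + 398.0) = 36.0 × 398.0/1218 = 11.8 V.

V_out ≈ 11.8 V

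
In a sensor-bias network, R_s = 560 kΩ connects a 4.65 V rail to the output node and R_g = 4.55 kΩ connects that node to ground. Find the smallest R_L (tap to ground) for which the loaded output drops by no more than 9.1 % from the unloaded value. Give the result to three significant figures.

Output resistance R_th = R_s‖R_g = (560 × 4.55)/564.5 = 4.513 kΩ.
The fractional drop is R_th/(R_th + R_L); requiring this ≤ 0.0910 gives R_L ≥ R_th(1/0.0910 − 1) = 4.513 × 9.989 = 45.1 kΩ.

R_L(min) ≈ 45.1 kΩ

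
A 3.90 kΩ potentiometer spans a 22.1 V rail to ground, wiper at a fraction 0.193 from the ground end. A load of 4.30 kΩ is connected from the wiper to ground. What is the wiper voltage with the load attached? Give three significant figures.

The wiper splits the pot into (1−α)R = 3147 Ω above and αR = 752.7 Ω below.
Lower section ‖ load = 640.6 Ω.
V_wiper = 22.1 × 640.6/(3147 + 640.6) = 3.74 V.

V ≈ 3.74 V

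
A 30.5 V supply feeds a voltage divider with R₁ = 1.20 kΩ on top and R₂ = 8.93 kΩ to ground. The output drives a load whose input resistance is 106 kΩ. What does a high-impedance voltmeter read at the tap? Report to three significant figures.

The load sits in parallel with R₂: R₂‖R_L = (8.93 × 106) / (8.93 + 106) = 8.236 kΩ.
V_out = 30.5 × 8.236 / (1.20 + 8.236) = 30.5 × 8.236/9.436 = 26.6 V.
(Unloaded it would have been 26.9 V.)

V_out ≈ 26.6 V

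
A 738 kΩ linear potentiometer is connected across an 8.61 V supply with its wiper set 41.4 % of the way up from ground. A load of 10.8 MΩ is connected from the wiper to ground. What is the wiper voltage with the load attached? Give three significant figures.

The wiper splits the pot into (1−α)R = 432.5 kΩ above and αR = 305.5 kΩ below.
Lower section ‖ load = 297.1 kΩ.
V_wiper = 8.61 × 297.1/(432.5 + 297.1) = 3.51 V.

V ≈ 3.51 V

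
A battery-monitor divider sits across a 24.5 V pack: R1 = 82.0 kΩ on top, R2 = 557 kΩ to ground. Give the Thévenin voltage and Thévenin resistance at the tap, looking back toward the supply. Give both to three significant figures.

V_th = 21.4 V, R_th = 71.5 kΩ

V_th is the open-circuit tap voltage: 24.5 × 557/(82.0 + 557) = 21.4 V.
With the supply zeroed, R1 and R2 appear in parallel from the tap: R_th = R1‖R2 = (82.0 × 557)/639.0 = 71.5 kΩ.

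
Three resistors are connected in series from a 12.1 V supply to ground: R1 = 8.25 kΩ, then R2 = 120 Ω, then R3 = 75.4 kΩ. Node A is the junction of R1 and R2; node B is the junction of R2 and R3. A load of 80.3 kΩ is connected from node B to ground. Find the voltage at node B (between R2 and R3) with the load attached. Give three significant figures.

At node B, R3 is in parallel with the load: R3‖R_L = 38890 Ω.
Below node A the resistance is R2 + (R3‖R_L) = 39010 Ω, so V_A = 12.1 × 39010/47260 = 9.988 V.
Then V_B = V_A × (R3‖R_L)/(R2 + R3‖R_L) = 9.988 × 38890/39010 = 9.96 V.

V ≈ 9.96 V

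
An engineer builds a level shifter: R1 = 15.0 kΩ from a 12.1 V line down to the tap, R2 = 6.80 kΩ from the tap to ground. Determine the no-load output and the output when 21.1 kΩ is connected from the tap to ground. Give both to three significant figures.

Open-circuit: V = 12.1 × 6.80/(15.0 + 6.80) = 3.77 V.
With the load, R2 becomes R2‖R_L = 5.143 kΩ, so V = 12.1 × 5.143/20.14 = 3.09 V.

Unloaded: 3.77 V; loaded: 3.09 V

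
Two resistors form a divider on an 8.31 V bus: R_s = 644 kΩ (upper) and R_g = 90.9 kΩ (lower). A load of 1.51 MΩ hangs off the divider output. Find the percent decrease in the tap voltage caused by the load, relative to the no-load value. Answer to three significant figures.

5.01 %

The divider's output (Thévenin) resistance is R_s‖R_g = 79.66 kΩ.
Fractional drop under load = R_th/(R_th + R_L) = 79.66 / (79.66 + 1510) = 0.05011.
So the output falls by 5.01 %.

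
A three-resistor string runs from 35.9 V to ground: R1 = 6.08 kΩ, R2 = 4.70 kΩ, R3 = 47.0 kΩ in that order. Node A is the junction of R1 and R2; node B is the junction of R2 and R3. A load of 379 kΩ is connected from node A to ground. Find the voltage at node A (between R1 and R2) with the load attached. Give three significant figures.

V ≈ 31.7 V

Below node A the series string R2+R3 = 51.70 kΩ sits in parallel with the 379 kΩ load: 45.49 kΩ.
V_A = 35.9 × 45.49/(6.08 + 45.49) = 31.7 V.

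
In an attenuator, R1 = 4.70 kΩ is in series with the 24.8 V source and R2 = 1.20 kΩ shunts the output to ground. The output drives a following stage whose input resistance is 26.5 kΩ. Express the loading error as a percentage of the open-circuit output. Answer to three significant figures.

The divider's output (Thévenin) resistance is R1‖R2 = 0.9559 kΩ.
Fractional drop under load = R_th/(R_th + R_L) = 0.9559 / (0.9559 + 26.5) = 0.03482.
So the output falls by 3.48 %.

3.48 %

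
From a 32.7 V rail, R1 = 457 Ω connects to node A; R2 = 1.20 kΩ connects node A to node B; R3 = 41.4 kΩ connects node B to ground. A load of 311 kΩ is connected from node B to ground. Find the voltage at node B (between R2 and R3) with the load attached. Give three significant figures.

At node B, R3 is in parallel with the load: R3‖R_L = 36540 Ω.
Below node A the resistance is R2 + (R3‖R_L) = 37740 Ω, so V_A = 32.7 × 37740/38190 = 32.31 V.
Then V_B = V_A × (R3‖R_L)/(R2 + R3‖R_L) = 32.31 × 36540/37740 = 31.3 V.

V ≈ 31.3 V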